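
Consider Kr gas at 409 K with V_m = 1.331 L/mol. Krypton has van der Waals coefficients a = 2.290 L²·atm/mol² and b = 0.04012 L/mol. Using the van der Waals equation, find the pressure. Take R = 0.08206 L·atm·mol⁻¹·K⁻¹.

P ≈ 24.71 atm

P = RT/(V_m − b) − a/V_m²
RT/(V_m − b) = (0.08206)(409)/(1.331 − 0.04012) = 33.563/1.2909 = 26.000 atm
a/V_m² = 2.290/(1.331)² = 1.2926 atm
P = 26.000 − 1.2926 = 24.71 atm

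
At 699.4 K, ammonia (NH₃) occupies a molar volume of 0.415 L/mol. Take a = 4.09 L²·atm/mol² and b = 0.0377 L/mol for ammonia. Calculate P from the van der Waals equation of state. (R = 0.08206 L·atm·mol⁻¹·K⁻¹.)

P ≈ 128.4 atm

P = RT/(V_m − b) − a/V_m²
RT/(V_m − b) = (0.08206)(699.4)/(0.415 − 0.0377) = 57.393/0.37730 = 152.12 atm
a/V_m² = 4.09/(0.415)² = 23.748 atm
P = 152.12 − 23.748 = 128.4 atm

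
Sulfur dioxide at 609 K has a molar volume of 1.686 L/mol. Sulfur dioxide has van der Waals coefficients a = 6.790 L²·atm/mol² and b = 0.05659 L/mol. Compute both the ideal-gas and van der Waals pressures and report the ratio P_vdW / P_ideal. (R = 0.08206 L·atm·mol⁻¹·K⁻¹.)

P_vdW / P_ideal ≈ 0.9541

Ideal: P_ideal = RT/V_m = (0.08206)(609)/1.686 = 29.6409 atm
vdW: P = RT/(V_m − b) − a/V_m² = 49.9745/1.62941 − 6.790/2.84260 = 30.6703 − 2.38866 = 28.2816 atm
Ratio = 28.2816/29.6409 = 0.9541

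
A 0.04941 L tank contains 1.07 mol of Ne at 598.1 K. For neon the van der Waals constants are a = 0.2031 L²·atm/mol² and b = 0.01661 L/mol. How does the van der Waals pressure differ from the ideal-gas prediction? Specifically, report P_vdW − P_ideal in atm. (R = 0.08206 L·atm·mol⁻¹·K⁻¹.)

ΔP ≈ 501.8 atm

Ideal: P_ideal = nRT/V = (1.07)(0.08206)(598.1)/0.04941 = 1062.86 atm
vdW: P = nRT/(V − nb) − a n²/V² = 52.5157/0.0316373 − 0.232529/0.00244135 = 1659.93 − 95.2461 = 1564.68 atm
ΔP = 1564.68 − 1062.86 = 501.8 atm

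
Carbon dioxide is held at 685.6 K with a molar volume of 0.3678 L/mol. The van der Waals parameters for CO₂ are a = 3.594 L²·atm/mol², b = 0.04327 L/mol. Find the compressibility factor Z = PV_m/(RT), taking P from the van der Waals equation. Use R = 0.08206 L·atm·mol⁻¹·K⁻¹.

Z ≈ 0.9596

P = RT/(V_m − b) − a/V_m² = (0.08206)(685.6)/(0.3678 − 0.04327) − 3.594/(0.3678)²
  = 56.260/0.32453 − 26.568 = 173.36 − 26.568 = 146.79 atm
Z = PV_m/(RT) = (146.79)(0.3678)/((0.08206)(685.6)) = 53.989/56.260 = 0.9596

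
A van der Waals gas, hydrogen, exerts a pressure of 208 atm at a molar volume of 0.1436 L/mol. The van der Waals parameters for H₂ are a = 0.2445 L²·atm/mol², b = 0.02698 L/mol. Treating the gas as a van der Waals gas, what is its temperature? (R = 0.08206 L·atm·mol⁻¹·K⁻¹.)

T = (P + a/V_m²)(V_m − b)/R
P + a/V_m² = 208 + 0.2445/(0.1436)² = 219.86 atm
V_m − b = 0.1436 − 0.02698 = 0.11662 L/mol
T = (219.86)(0.11662)/0.08206 = 312.5 K

T ≈ 312.5 K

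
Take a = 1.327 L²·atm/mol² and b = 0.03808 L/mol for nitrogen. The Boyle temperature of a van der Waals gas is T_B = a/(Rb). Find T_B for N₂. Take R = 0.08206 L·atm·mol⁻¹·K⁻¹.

For a van der Waals gas the second virial coefficient B₂ = b − a/(RT) vanishes at T_B = a/(Rb).
T_B = 1.327/(0.08206×0.03808) = 1.327/0.0031248 = 424.7 K

T_B ≈ 424.7 K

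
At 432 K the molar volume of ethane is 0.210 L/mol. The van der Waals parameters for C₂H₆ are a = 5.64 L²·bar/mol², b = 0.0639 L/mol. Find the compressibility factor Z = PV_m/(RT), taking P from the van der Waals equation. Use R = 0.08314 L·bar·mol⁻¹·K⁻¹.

Z ≈ 0.6896

P = RT/(V_m − b) − a/V_m² = (0.08314)(432)/(0.210 − 0.0639) − 5.64/(0.210)²
  = 35.916/0.14610 − 127.89 = 245.83 − 127.89 = 117.94 bar
Z = PV_m/(RT) = (117.94)(0.210)/((0.08314)(432)) = 24.767/35.916 = 0.6896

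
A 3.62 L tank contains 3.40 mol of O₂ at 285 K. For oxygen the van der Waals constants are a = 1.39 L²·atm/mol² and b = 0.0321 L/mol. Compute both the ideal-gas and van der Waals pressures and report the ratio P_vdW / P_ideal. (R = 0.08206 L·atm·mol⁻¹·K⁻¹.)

Ideal: P_ideal = nRT/V = (3.40)(0.08206)(285)/3.62 = 21.9658 atm
vdW: P = nRT/(V − nb) − a n²/V² = 79.5161/3.51086 − 16.0684/13.1044 = 22.6486 − 1.22618 = 21.4224 atm
Ratio = 21.4224/21.9658 = 0.9753

P_vdW / P_ideal ≈ 0.9753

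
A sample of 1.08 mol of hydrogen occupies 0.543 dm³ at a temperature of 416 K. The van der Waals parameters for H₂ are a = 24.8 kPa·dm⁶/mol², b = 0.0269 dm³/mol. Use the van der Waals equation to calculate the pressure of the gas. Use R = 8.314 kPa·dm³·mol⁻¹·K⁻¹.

P ≈ 7170 kPa

P = nRT/(V − nb) − a n²/V²
nRT/(V − nb) = (1.08)(8.314)(416)/(0.543 − 1.08×0.0269) = 3735.3/0.51395 = 7267.8 kPa
a n²/V² = (24.8)(1.08)²/(0.543)² = 98.107 kPa
P = 7267.8 − 98.107 = 7170 kPa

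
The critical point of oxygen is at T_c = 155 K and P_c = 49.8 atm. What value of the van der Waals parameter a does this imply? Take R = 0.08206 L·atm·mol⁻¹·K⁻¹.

From T_c = 8a/(27Rb) and P_c = a/(27b²): a = 27 R² T_c²/(64 P_c).
a = 27×(0.08206)²×(155)²/(64×49.8) = 4368.1/3187.2 = 1.371 L²·atm/mol²

a ≈ 1.371 L²·atm/mol²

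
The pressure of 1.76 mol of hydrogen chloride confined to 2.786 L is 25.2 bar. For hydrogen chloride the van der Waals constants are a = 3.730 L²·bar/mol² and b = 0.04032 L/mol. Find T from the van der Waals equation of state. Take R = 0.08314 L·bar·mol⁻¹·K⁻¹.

T ≈ 495.2 K

T = (P + a n²/V²)(V − nb)/(nR)
P + a n²/V² = 25.2 + (3.730)(1.76)²/(2.786)² = 26.689 bar
V − nb = 2.786 − (1.76)(0.04032) = 2.7150 L
T = (26.689)(2.7150)/((1.76)(0.08314)) = 495.2 K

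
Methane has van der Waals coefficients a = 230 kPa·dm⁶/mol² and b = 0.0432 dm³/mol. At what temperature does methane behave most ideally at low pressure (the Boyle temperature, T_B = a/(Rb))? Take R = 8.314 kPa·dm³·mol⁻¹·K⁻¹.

T_B ≈ 640.4 K

For a van der Waals gas the second virial coefficient B₂ = b − a/(RT) vanishes at T_B = a/(Rb).
T_B = 230/(8.314×0.0432) = 230/0.35916 = 640.4 K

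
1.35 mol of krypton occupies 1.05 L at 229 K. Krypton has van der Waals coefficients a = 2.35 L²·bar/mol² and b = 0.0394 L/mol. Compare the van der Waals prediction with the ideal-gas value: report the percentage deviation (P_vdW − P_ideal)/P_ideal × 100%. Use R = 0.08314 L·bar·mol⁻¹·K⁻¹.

-10.53 %

Ideal: P_ideal = nRT/V = (1.35)(0.08314)(229)/1.05 = 24.4788 bar
vdW: P = nRT/(V − nb) − a n²/V² = 25.7027/0.996810 − 4.28288/1.10250 = 25.7850 − 3.88470 = 21.9003 bar
% deviation = (21.9003 − 24.4788)/24.4788 × 100% = -10.53%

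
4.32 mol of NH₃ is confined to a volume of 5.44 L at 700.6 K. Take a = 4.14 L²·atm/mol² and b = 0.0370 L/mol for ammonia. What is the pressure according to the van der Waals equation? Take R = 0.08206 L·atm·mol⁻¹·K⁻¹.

P ≈ 44.43 atm

P = nRT/(V − nb) − a n²/V²
nRT/(V − nb) = (4.32)(0.08206)(700.6)/(5.44 − 4.32×0.0370) = 248.36/5.2802 = 47.036 atm
a n²/V² = (4.14)(4.32)²/(5.44)² = 2.6108 atm
P = 47.036 − 2.6108 = 44.43 atm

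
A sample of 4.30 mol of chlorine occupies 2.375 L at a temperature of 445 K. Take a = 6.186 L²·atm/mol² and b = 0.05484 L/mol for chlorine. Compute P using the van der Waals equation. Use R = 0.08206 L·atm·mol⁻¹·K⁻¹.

P ≈ 53.12 atm

P = nRT/(V − nb) − a n²/V²
nRT/(V − nb) = (4.30)(0.08206)(445)/(2.375 − 4.30×0.05484) = 157.02/2.1392 = 73.401 atm
a n²/V² = (6.186)(4.30)²/(2.375)² = 20.278 atm
P = 73.401 − 20.278 = 53.12 atm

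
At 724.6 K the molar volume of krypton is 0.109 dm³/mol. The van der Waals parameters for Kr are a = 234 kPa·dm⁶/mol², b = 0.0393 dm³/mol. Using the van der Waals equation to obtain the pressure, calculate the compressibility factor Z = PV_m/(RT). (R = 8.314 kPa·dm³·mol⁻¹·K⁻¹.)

Z ≈ 1.207

P = RT/(V_m − b) − a/V_m² = (8.314)(724.6)/(0.109 − 0.0393) − 234/(0.109)²
  = 6024.3/0.069700 − 19695 = 86432 − 19695 = 66737 kPa
Z = PV_m/(RT) = (66737)(0.109)/((8.314)(724.6)) = 7274.3/6024.3 = 1.207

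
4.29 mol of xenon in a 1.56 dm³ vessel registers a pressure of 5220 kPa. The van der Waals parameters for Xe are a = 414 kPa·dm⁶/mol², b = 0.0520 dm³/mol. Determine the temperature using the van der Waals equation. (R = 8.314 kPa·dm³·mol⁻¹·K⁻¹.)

T ≈ 313.0 K

T = (P + a n²/V²)(V − nb)/(nR)
P + a n²/V² = 5220 + (414)(4.29)²/(1.56)² = 8350.9 kPa
V − nb = 1.56 − (4.29)(0.0520) = 1.3369 dm³
T = (8350.9)(1.3369)/((4.29)(8.314)) = 313.0 K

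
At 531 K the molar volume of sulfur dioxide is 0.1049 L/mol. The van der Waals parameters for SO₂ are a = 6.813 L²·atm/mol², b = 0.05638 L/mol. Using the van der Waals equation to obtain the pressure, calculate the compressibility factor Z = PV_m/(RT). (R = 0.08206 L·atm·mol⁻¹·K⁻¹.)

Z ≈ 0.6715

P = RT/(V_m − b) − a/V_m² = (0.08206)(531)/(0.1049 − 0.05638) − 6.813/(0.1049)²
  = 43.574/0.048520 − 619.14 = 898.06 − 619.14 = 278.92 atm
Z = PV_m/(RT) = (278.92)(0.1049)/((0.08206)(531)) = 29.259/43.574 = 0.6715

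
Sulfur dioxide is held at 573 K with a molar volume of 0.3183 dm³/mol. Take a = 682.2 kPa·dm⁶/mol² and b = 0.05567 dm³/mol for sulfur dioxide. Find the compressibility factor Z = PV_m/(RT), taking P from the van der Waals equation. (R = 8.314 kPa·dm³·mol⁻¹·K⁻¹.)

Z ≈ 0.7621

P = RT/(V_m − b) − a/V_m² = (8.314)(573)/(0.3183 − 0.05567) − 682.2/(0.3183)²
  = 4763.9/0.26263 − 6733.5 = 18139 − 6733.5 = 11406 kPa
Z = PV_m/(RT) = (11406)(0.3183)/((8.314)(573)) = 3630.5/4763.9 = 0.7621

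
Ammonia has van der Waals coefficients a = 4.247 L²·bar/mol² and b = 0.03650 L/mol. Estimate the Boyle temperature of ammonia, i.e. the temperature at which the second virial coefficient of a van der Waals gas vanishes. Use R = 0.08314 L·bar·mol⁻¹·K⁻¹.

T_B ≈ 1400 K

For a van der Waals gas the second virial coefficient B₂ = b − a/(RT) vanishes at T_B = a/(Rb).
T_B = 4.247/(0.08314×0.03650) = 4.247/0.0030346 = 1400 K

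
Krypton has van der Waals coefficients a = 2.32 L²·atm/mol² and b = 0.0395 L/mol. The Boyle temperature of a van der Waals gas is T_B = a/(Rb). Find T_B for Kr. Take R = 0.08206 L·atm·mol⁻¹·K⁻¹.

For a van der Waals gas the second virial coefficient B₂ = b − a/(RT) vanishes at T_B = a/(Rb).
T_B = 2.32/(0.08206×0.0395) = 2.32/0.0032414 = 715.7 K

T_B ≈ 715.7 K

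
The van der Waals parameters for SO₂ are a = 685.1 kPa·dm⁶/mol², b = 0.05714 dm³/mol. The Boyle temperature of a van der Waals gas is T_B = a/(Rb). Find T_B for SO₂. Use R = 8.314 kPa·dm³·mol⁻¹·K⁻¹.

T_B ≈ 1442 K

For a van der Waals gas the second virial coefficient B₂ = b − a/(RT) vanishes at T_B = a/(Rb).
T_B = 685.1/(8.314×0.05714) = 685.1/0.47506 = 1442 K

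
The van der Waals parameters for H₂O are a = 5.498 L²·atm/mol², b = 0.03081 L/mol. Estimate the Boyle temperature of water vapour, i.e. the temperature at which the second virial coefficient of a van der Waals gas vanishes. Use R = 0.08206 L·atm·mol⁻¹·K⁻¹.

T_B ≈ 2175 K

For a van der Waals gas the second virial coefficient B₂ = b − a/(RT) vanishes at T_B = a/(Rb).
T_B = 5.498/(0.08206×0.03081) = 5.498/0.0025283 = 2175 K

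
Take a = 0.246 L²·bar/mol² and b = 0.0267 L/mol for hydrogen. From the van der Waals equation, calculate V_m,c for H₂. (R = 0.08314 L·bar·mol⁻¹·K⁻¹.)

V_m,c ≈ 0.08010 L/mol

For a van der Waals gas, V_m,c = 3b.
V_m,c = 3×0.0267 = 0.08010 L/mol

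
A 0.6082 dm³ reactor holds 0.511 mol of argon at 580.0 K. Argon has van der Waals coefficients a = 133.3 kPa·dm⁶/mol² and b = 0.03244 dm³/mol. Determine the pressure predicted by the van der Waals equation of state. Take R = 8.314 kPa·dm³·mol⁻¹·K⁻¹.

P ≈ 4071 kPa

P = nRT/(V − nb) − a n²/V²
nRT/(V − nb) = (0.511)(8.314)(580.0)/(0.6082 − 0.511×0.03244) = 2464.1/0.59162 = 4165.0 kPa
a n²/V² = (133.3)(0.511)²/(0.6082)² = 94.098 kPa
P = 4165.0 − 94.098 = 4071 kPa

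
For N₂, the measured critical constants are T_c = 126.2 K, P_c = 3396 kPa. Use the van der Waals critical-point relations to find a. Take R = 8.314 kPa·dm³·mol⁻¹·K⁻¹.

From T_c = 8a/(27Rb) and P_c = a/(27b²): a = 27 R² T_c²/(64 P_c).
a = 27×(8.314)²×(126.2)²/(64×3396) = 29723676/217344 = 136.8 kPa·dm⁶/mol²

a ≈ 136.8 kPa·dm⁶/mol²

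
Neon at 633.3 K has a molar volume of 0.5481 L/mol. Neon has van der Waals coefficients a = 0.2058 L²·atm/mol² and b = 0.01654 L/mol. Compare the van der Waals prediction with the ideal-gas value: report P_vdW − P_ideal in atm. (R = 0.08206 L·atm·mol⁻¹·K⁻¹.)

Ideal: P_ideal = RT/V_m = (0.08206)(633.3)/0.5481 = 94.8159 atm
vdW: P = RT/(V_m − b) − a/V_m² = 51.9686/0.531560 − 0.2058/0.300414 = 97.7662 − 0.685055 = 97.0811 atm
ΔP = 97.0811 − 94.8159 = 2.265 atm

ΔP ≈ 2.265 atm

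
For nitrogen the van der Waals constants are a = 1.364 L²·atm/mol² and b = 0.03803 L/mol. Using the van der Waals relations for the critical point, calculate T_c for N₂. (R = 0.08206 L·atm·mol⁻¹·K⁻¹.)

T_c ≈ 129.5 K

For a van der Waals gas, T_c = 8a/(27Rb).
T_c = 8×1.364/(27×0.08206×0.03803) = 10.912/0.084260 = 129.5 K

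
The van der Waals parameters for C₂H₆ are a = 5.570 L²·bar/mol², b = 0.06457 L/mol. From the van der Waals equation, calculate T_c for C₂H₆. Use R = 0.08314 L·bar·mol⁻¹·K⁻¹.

For a van der Waals gas, T_c = 8a/(27Rb).
T_c = 8×5.570/(27×0.08314×0.06457) = 44.560/0.14495 = 307.4 K

T_c ≈ 307.4 K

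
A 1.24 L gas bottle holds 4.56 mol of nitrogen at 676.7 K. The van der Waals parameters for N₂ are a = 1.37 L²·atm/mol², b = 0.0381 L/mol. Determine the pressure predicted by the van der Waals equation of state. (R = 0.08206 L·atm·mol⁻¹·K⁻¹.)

P ≈ 219.0 atm

P = nRT/(V − nb) − a n²/V²
nRT/(V − nb) = (4.56)(0.08206)(676.7)/(1.24 − 4.56×0.0381) = 253.22/1.0663 = 237.48 atm
a n²/V² = (1.37)(4.56)²/(1.24)² = 18.527 atm
P = 237.48 − 18.527 = 219.0 atm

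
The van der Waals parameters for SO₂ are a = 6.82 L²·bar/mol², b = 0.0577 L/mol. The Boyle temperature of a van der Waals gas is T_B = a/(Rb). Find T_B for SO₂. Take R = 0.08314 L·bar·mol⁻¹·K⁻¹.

T_B ≈ 1422 K

For a van der Waals gas the second virial coefficient B₂ = b − a/(RT) vanishes at T_B = a/(Rb).
T_B = 6.82/(0.08314×0.0577) = 6.82/0.0047972 = 1422 K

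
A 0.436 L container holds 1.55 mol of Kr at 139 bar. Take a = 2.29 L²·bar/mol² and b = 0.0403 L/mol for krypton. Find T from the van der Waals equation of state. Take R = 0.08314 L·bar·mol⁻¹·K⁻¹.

T ≈ 486.8 K

T = (P + a n²/V²)(V − nb)/(nR)
P + a n²/V² = 139 + (2.29)(1.55)²/(0.436)² = 167.94 bar
V − nb = 0.436 − (1.55)(0.0403) = 0.37354 L
T = (167.94)(0.37354)/((1.55)(0.08314)) = 486.8 K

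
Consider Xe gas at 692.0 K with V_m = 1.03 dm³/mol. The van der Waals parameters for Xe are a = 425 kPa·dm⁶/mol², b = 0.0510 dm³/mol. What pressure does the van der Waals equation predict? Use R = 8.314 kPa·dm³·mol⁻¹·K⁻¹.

P = RT/(V_m − b) − a/V_m²
RT/(V_m − b) = (8.314)(692.0)/(1.03 − 0.0510) = 5753.3/0.97900 = 5876.7 kPa
a/V_m² = 425/(1.03)² = 400.60 kPa
P = 5876.7 − 400.60 = 5476 kPa

P ≈ 5476 kPa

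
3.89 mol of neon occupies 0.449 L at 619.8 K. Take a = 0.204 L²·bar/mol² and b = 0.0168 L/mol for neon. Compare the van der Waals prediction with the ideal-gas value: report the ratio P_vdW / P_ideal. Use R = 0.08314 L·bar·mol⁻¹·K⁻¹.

Ideal: P_ideal = nRT/V = (3.89)(0.08314)(619.8)/0.449 = 446.442 bar
vdW: P = nRT/(V − nb) − a n²/V² = 200.452/0.383648 − 3.08695/0.201601 = 522.489 − 15.3122 = 507.177 bar
Ratio = 507.177/446.442 = 1.136

P_vdW / P_ideal ≈ 1.136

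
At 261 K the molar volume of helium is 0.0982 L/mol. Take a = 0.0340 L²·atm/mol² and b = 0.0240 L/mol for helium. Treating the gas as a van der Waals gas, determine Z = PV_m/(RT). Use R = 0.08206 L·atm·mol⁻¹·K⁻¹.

Z ≈ 1.307

P = RT/(V_m − b) − a/V_m² = (0.08206)(261)/(0.0982 − 0.0240) − 0.0340/(0.0982)²
  = 21.418/0.074200 − 3.5258 = 288.65 − 3.5258 = 285.12 atm
Z = PV_m/(RT) = (285.12)(0.0982)/((0.08206)(261)) = 27.999/21.418 = 1.307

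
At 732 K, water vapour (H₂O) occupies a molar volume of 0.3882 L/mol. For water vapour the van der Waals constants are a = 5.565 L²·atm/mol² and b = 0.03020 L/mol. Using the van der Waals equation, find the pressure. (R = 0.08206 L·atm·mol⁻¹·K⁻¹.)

P = RT/(V_m − b) − a/V_m²
RT/(V_m − b) = (0.08206)(732)/(0.3882 − 0.03020) = 60.068/0.35800 = 167.79 atm
a/V_m² = 5.565/(0.3882)² = 36.928 atm
P = 167.79 − 36.928 = 130.9 atm

P ≈ 130.9 atm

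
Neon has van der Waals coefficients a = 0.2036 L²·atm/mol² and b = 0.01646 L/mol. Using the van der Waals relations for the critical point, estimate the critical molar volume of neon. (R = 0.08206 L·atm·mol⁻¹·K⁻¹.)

V_m,c ≈ 0.04938 L/mol

For a van der Waals gas, V_m,c = 3b.
V_m,c = 3×0.01646 = 0.04938 L/mol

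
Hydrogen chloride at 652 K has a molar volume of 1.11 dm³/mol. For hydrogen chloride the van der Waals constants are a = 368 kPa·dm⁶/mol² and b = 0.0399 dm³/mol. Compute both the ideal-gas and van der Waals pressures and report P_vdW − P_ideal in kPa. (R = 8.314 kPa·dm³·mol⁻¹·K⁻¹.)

ΔP ≈ -116.6 kPa

Ideal: P_ideal = RT/V_m = (8.314)(652)/1.11 = 4883.54 kPa
vdW: P = RT/(V_m − b) − a/V_m² = 5420.73/1.07010 − 368/1.23210 = 5065.63 − 298.677 = 4766.95 kPa
ΔP = 4766.95 − 4883.54 = -116.6 kPa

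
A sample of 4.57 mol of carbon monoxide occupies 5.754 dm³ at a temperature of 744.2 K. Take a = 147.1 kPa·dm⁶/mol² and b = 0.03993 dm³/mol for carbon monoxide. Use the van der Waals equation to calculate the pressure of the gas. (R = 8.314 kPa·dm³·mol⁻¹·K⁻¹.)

P ≈ 4982 kPa

P = nRT/(V − nb) − a n²/V²
nRT/(V − nb) = (4.57)(8.314)(744.2)/(5.754 − 4.57×0.03993) = 28276/5.5715 = 5075.1 kPa
a n²/V² = (147.1)(4.57)²/(5.754)² = 92.791 kPa
P = 5075.1 − 92.791 = 4982 kPa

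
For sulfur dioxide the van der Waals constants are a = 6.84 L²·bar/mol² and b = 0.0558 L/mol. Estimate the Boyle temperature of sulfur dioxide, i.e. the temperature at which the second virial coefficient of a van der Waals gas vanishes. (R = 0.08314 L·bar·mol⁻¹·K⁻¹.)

For a van der Waals gas the second virial coefficient B₂ = b − a/(RT) vanishes at T_B = a/(Rb).
T_B = 6.84/(0.08314×0.0558) = 6.84/0.0046392 = 1474 K

T_B ≈ 1474 K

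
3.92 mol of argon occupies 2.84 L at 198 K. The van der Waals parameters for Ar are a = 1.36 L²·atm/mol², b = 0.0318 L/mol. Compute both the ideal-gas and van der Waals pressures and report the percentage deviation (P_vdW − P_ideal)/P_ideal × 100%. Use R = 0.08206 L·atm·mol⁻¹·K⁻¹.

-6.96 %

Ideal: P_ideal = nRT/V = (3.92)(0.08206)(198)/2.84 = 22.4267 atm
vdW: P = nRT/(V − nb) − a n²/V² = 63.6917/2.71534 − 20.8983/8.06560 = 23.4563 − 2.59104 = 20.8653 atm
% deviation = (20.8653 − 22.4267)/22.4267 × 100% = -6.96%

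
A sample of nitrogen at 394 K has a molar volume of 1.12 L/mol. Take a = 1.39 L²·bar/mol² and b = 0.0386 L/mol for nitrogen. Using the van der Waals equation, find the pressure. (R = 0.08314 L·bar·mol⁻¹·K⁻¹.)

P = RT/(V_m − b) − a/V_m²
RT/(V_m − b) = (0.08314)(394)/(1.12 − 0.0386) = 32.757/1.0814 = 30.291 bar
a/V_m² = 1.39/(1.12)² = 1.1081 bar
P = 30.291 − 1.1081 = 29.18 bar

P ≈ 29.18 bar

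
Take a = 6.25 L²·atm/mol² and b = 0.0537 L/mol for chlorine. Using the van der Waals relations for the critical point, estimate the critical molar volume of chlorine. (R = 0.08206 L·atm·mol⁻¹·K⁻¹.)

For a van der Waals gas, V_m,c = 3b.
V_m,c = 3×0.0537 = 0.1611 L/mol

V_m,c ≈ 0.1611 L/mol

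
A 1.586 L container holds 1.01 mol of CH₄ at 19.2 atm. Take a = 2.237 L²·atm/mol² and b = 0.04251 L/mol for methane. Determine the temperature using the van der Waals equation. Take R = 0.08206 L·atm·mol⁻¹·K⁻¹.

T = (P + a n²/V²)(V − nb)/(nR)
P + a n²/V² = 19.2 + (2.237)(1.01)²/(1.586)² = 20.107 atm
V − nb = 1.586 − (1.01)(0.04251) = 1.5431 L
T = (20.107)(1.5431)/((1.01)(0.08206)) = 374.4 K

T ≈ 374.4 K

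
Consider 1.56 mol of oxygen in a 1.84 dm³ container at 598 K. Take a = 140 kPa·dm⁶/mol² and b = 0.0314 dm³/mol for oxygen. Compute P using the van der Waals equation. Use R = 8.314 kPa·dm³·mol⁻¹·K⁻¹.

P ≈ 4230 kPa

P = nRT/(V − nb) − a n²/V²
nRT/(V − nb) = (1.56)(8.314)(598)/(1.84 − 1.56×0.0314) = 7756.0/1.7910 = 4330.5 kPa
a n²/V² = (140)(1.56)²/(1.84)² = 100.63 kPa
P = 4330.5 − 100.63 = 4230 kPa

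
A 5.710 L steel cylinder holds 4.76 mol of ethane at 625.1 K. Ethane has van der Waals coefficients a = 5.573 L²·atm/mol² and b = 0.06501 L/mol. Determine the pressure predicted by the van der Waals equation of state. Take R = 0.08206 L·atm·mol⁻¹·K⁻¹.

P ≈ 41.34 atm

P = nRT/(V − nb) − a n²/V²
nRT/(V − nb) = (4.76)(0.08206)(625.1)/(5.710 − 4.76×0.06501) = 244.17/5.4006 = 45.212 atm
a n²/V² = (5.573)(4.76)²/(5.710)² = 3.8729 atm
P = 45.212 − 3.8729 = 41.34 atm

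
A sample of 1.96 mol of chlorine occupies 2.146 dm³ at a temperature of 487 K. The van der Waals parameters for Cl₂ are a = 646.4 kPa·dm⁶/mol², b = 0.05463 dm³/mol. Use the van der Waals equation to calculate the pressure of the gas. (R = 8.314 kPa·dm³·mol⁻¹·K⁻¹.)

P ≈ 3353 kPa

P = nRT/(V − nb) − a n²/V²
nRT/(V − nb) = (1.96)(8.314)(487)/(2.146 − 1.96×0.05463) = 7935.9/2.0389 = 3892.2 kPa
a n²/V² = (646.4)(1.96)²/(2.146)² = 539.21 kPa
P = 3892.2 − 539.21 = 3353 kPa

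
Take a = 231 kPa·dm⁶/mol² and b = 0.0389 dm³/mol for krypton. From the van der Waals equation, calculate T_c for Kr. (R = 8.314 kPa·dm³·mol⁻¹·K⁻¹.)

T_c ≈ 211.6 K

For a van der Waals gas, T_c = 8a/(27Rb).
T_c = 8×231/(27×8.314×0.0389) = 1848.0/8.7322 = 211.6 K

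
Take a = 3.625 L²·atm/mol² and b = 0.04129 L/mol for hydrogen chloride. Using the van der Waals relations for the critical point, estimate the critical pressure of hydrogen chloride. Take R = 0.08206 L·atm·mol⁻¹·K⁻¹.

P_c ≈ 78.75 atm

For a van der Waals gas, P_c = a/(27b²).
P_c = 3.625/(27×(0.04129)²) = 3.625/0.046031 = 78.75 atm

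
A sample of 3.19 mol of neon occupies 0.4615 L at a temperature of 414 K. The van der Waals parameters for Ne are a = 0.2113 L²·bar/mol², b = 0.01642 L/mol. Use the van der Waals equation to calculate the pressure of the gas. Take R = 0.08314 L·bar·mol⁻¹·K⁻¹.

P ≈ 258.3 bar

P = nRT/(V − nb) − a n²/V²
nRT/(V − nb) = (3.19)(0.08314)(414)/(0.4615 − 3.19×0.01642) = 109.80/0.40912 = 268.38 bar
a n²/V² = (0.2113)(3.19)²/(0.4615)² = 10.096 bar
P = 268.38 − 10.096 = 258.3 bar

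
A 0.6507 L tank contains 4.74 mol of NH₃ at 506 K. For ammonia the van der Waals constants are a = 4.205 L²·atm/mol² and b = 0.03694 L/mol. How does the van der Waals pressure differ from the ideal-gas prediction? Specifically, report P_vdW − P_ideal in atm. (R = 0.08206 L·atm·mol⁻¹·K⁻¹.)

Ideal: P_ideal = nRT/V = (4.74)(0.08206)(506)/0.6507 = 302.468 atm
vdW: P = nRT/(V − nb) − a n²/V² = 196.816/0.475604 − 94.4763/0.423410 = 413.823 − 223.132 = 190.691 atm
ΔP = 190.691 − 302.468 = -111.8 atm

ΔP ≈ -111.8 atm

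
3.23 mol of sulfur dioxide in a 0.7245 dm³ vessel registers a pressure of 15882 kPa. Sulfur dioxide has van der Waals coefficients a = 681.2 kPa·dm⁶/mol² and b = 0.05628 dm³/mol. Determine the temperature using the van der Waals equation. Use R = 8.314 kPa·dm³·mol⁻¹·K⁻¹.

T ≈ 594.6 K

T = (P + a n²/V²)(V − nb)/(nR)
P + a n²/V² = 15882 + (681.2)(3.23)²/(0.7245)² = 29422 kPa
V − nb = 0.7245 − (3.23)(0.05628) = 0.54272 dm³
T = (29422)(0.54272)/((3.23)(8.314)) = 594.6 K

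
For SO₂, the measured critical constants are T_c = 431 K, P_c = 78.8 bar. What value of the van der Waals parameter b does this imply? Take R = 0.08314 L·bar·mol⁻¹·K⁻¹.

From T_c = 8a/(27Rb) and P_c = a/(27b²): b = R T_c/(8 P_c).
b = (0.08314)(431)/(8×78.8) = 35.833/630.40 = 0.05684 L/mol

b ≈ 0.05684 L/mol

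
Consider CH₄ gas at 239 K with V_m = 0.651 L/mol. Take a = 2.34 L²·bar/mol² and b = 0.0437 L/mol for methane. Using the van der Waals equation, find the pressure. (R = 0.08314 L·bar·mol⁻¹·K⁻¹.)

P ≈ 27.20 bar

P = RT/(V_m − b) − a/V_m²
RT/(V_m − b) = (0.08314)(239)/(0.651 − 0.0437) = 19.870/0.60730 = 32.719 bar
a/V_m² = 2.34/(0.651)² = 5.5215 bar
P = 32.719 − 5.5215 = 27.20 bar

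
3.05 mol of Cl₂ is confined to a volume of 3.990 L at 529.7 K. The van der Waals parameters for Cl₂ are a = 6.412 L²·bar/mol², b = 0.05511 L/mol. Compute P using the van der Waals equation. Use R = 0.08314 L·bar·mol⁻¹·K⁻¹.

P ≈ 31.40 bar

P = nRT/(V − nb) − a n²/V²
nRT/(V − nb) = (3.05)(0.08314)(529.7)/(3.990 − 3.05×0.05511) = 134.32/3.8219 = 35.145 bar
a n²/V² = (6.412)(3.05)²/(3.990)² = 3.7467 bar
P = 35.145 − 3.7467 = 31.40 bar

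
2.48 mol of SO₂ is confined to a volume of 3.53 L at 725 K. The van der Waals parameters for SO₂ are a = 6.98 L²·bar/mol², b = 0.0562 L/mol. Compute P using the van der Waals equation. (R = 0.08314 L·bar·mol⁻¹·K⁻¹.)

P ≈ 40.64 bar

P = nRT/(V − nb) − a n²/V²
nRT/(V − nb) = (2.48)(0.08314)(725)/(3.53 − 2.48×0.0562) = 149.49/3.3906 = 44.090 bar
a n²/V² = (6.98)(2.48)²/(3.53)² = 3.4452 bar
P = 44.090 − 3.4452 = 40.64 bar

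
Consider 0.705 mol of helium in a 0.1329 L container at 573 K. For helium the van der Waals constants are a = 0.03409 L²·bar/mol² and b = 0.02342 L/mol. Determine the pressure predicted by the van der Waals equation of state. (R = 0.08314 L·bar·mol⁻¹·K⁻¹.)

P = nRT/(V − nb) − a n²/V²
nRT/(V − nb) = (0.705)(0.08314)(573)/(0.1329 − 0.705×0.02342) = 33.586/0.11639 = 288.56 bar
a n²/V² = (0.03409)(0.705)²/(0.1329)² = 0.95930 bar
P = 288.56 − 0.95930 = 287.6 bar

P ≈ 287.6 bar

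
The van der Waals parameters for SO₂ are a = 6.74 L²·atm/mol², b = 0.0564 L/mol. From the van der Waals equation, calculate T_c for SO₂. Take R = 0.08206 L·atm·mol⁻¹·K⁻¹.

For a van der Waals gas, T_c = 8a/(27Rb).
T_c = 8×6.74/(27×0.08206×0.0564) = 53.920/0.12496 = 431.5 K

T_c ≈ 431.5 K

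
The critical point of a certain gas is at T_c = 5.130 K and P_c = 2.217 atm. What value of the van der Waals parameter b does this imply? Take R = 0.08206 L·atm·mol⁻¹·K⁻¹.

b ≈ 0.02374 L/mol

From T_c = 8a/(27Rb) and P_c = a/(27b²): b = R T_c/(8 P_c).
b = (0.08206)(5.130)/(8×2.217) = 0.42097/17.736 = 0.02374 L/mol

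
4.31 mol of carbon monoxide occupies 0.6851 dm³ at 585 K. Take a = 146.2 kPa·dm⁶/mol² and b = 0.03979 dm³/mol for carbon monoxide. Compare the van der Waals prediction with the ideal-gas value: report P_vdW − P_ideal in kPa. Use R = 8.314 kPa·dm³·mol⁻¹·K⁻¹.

Ideal: P_ideal = nRT/V = (4.31)(8.314)(585)/0.6851 = 30597.7 kPa
vdW: P = nRT/(V − nb) − a n²/V² = 20962.5/0.513605 − 2715.83/0.469362 = 40814.4 − 5786.22 = 35028.2 kPa
ΔP = 35028.2 − 30597.7 = 4431 kPa

ΔP ≈ 4431 kPa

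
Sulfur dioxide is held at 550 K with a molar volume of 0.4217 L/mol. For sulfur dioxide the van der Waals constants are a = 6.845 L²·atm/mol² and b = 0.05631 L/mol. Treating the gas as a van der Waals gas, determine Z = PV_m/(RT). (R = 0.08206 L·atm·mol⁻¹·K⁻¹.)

Z ≈ 0.7945

P = RT/(V_m − b) − a/V_m² = (0.08206)(550)/(0.4217 − 0.05631) − 6.845/(0.4217)²
  = 45.133/0.36539 − 38.492 = 123.52 − 38.492 = 85.03 atm
Z = PV_m/(RT) = (85.03)(0.4217)/((0.08206)(550)) = 35.857/45.133 = 0.7945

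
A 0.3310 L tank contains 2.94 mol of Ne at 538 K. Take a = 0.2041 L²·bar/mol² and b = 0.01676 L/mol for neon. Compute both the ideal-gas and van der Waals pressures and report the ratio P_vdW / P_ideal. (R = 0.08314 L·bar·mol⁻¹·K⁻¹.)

P_vdW / P_ideal ≈ 1.134

Ideal: P_ideal = nRT/V = (2.94)(0.08314)(538)/0.3310 = 397.294 bar
vdW: P = nRT/(V − nb) − a n²/V² = 131.504/0.281726 − 1.76416/0.109561 = 466.780 − 16.1021 = 450.678 bar
Ratio = 450.678/397.294 = 1.134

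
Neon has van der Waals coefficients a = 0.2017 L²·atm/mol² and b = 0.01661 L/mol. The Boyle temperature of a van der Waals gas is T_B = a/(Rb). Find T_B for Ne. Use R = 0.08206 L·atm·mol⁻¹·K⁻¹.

For a van der Waals gas the second virial coefficient B₂ = b − a/(RT) vanishes at T_B = a/(Rb).
T_B = 0.2017/(0.08206×0.01661) = 0.2017/0.0013630 = 148.0 K

T_B ≈ 148.0 K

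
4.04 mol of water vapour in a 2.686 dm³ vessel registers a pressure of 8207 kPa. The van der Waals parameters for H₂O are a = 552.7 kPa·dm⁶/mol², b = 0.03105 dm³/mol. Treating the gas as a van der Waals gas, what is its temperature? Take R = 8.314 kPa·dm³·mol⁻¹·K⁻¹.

T = (P + a n²/V²)(V − nb)/(nR)
P + a n²/V² = 8207 + (552.7)(4.04)²/(2.686)² = 9457.4 kPa
V − nb = 2.686 − (4.04)(0.03105) = 2.5606 dm³
T = (9457.4)(2.5606)/((4.04)(8.314)) = 721.0 K

T ≈ 721.0 K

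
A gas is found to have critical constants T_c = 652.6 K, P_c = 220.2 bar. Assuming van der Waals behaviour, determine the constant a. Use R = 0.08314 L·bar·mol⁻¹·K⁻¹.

From T_c = 8a/(27Rb) and P_c = a/(27b²): a = 27 R² T_c²/(64 P_c).
a = 27×(0.08314)²×(652.6)²/(64×220.2) = 79484/14093 = 5.640 L²·bar/mol²

a ≈ 5.640 L²·bar/mol²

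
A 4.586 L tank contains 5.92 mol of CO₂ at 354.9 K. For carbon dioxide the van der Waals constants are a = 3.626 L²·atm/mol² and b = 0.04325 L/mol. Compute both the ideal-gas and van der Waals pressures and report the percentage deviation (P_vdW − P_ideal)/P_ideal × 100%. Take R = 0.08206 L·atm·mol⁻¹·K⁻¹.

-10.16 %

Ideal: P_ideal = nRT/V = (5.92)(0.08206)(354.9)/4.586 = 37.5946 atm
vdW: P = nRT/(V − nb) − a n²/V² = 172.409/4.32996 − 127.078/21.0314 = 39.8177 − 6.04230 = 33.7754 atm
% deviation = (33.7754 − 37.5946)/37.5946 × 100% = -10.16%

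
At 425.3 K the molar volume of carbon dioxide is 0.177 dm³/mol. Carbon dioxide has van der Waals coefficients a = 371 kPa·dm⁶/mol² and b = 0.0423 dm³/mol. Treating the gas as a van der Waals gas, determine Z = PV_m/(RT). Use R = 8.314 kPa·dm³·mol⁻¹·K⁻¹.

P = RT/(V_m − b) − a/V_m² = (8.314)(425.3)/(0.177 − 0.0423) − 371/(0.177)²
  = 3535.9/0.13470 − 11842 = 26250 − 11842 = 14408 kPa
Z = PV_m/(RT) = (14408)(0.177)/((8.314)(425.3)) = 2550.2/3535.9 = 0.7212

Z ≈ 0.7212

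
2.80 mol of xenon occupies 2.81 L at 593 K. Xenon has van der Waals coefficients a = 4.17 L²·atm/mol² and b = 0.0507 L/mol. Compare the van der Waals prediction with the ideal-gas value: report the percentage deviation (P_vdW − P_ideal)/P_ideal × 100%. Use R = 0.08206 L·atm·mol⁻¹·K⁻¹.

-3.22 %

Ideal: P_ideal = nRT/V = (2.80)(0.08206)(593)/2.81 = 48.4884 atm
vdW: P = nRT/(V − nb) − a n²/V² = 136.252/2.66804 − 32.6928/7.89610 = 51.0682 − 4.14037 = 46.9278 atm
% deviation = (46.9278 − 48.4884)/48.4884 × 100% = -3.22%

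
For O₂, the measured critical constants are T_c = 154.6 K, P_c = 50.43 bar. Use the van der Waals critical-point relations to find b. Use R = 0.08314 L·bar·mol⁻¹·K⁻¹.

From T_c = 8a/(27Rb) and P_c = a/(27b²): b = R T_c/(8 P_c).
b = (0.08314)(154.6)/(8×50.43) = 12.853/403.44 = 0.03186 L/mol

b ≈ 0.03186 L/mol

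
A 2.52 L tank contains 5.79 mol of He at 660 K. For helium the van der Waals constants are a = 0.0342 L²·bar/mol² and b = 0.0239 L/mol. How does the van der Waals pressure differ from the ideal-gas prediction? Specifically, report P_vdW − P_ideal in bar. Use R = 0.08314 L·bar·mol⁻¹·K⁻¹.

ΔP ≈ 7.14 bar

Ideal: P_ideal = nRT/V = (5.79)(0.08314)(660)/2.52 = 126.076 bar
vdW: P = nRT/(V − nb) − a n²/V² = 317.711/2.38162 − 1.14652/6.35040 = 133.401 − 0.180543 = 133.220 bar
ΔP = 133.220 − 126.076 = 7.14 bar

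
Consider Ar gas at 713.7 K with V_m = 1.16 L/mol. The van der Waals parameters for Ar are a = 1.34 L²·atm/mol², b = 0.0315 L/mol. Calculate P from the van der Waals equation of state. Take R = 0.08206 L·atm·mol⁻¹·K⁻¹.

P ≈ 50.90 atm

P = RT/(V_m − b) − a/V_m²
RT/(V_m − b) = (0.08206)(713.7)/(1.16 − 0.0315) = 58.566/1.1285 = 51.897 atm
a/V_m² = 1.34/(1.16)² = 0.99584 atm
P = 51.897 − 0.99584 = 50.90 atm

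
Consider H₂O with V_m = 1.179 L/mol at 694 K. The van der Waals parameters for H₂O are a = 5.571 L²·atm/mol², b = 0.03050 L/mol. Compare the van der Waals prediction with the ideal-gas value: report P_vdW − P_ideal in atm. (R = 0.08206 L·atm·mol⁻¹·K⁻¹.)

ΔP ≈ -2.725 atm

Ideal: P_ideal = RT/V_m = (0.08206)(694)/1.179 = 48.3033 atm
vdW: P = RT/(V_m − b) − a/V_m² = 56.9496/1.14850 − 5.571/1.39004 = 49.5861 − 4.00780 = 45.5783 atm
ΔP = 45.5783 − 48.3033 = -2.725 atm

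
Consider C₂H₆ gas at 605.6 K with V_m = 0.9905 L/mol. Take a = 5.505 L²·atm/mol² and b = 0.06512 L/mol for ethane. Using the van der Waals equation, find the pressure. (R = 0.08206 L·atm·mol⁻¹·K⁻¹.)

P ≈ 48.09 atm

P = RT/(V_m − b) − a/V_m²
RT/(V_m − b) = (0.08206)(605.6)/(0.9905 − 0.06512) = 49.696/0.92538 = 53.703 atm
a/V_m² = 5.505/(0.9905)² = 5.6111 atm
P = 53.703 − 5.6111 = 48.09 atm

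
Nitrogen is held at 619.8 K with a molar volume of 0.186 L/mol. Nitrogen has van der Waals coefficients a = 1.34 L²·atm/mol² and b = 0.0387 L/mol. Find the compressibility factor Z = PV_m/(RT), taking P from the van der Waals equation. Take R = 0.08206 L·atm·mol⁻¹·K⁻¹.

Z ≈ 1.121

P = RT/(V_m − b) − a/V_m² = (0.08206)(619.8)/(0.186 − 0.0387) − 1.34/(0.186)²
  = 50.861/0.14730 − 38.733 = 345.29 − 38.733 = 306.56 atm
Z = PV_m/(RT) = (306.56)(0.186)/((0.08206)(619.8)) = 57.020/50.861 = 1.121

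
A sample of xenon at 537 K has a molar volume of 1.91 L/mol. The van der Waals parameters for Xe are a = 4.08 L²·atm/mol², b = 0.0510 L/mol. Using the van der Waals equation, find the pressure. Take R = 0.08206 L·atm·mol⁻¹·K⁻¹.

P ≈ 22.59 atm

P = RT/(V_m − b) − a/V_m²
RT/(V_m − b) = (0.08206)(537)/(1.91 − 0.0510) = 44.066/1.8590 = 23.704 atm
a/V_m² = 4.08/(1.91)² = 1.1184 atm
P = 23.704 − 1.1184 = 22.59 atm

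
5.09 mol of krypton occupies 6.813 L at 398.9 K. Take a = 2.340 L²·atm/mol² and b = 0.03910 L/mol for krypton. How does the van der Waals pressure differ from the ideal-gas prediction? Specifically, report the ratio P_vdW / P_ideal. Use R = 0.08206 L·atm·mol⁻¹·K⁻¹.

Ideal: P_ideal = nRT/V = (5.09)(0.08206)(398.9)/6.813 = 24.4554 atm
vdW: P = nRT/(V − nb) − a n²/V² = 166.615/6.61398 − 60.6250/46.4170 = 25.1913 − 1.30609 = 23.8852 atm
Ratio = 23.8852/24.4554 = 0.9767

P_vdW / P_ideal ≈ 0.9767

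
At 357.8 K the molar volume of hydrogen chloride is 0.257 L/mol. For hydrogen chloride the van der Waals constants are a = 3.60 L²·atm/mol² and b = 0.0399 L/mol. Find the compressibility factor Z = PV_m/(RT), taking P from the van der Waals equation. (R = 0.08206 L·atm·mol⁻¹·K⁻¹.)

P = RT/(V_m − b) − a/V_m² = (0.08206)(357.8)/(0.257 − 0.0399) − 3.60/(0.257)²
  = 29.361/0.21710 − 54.505 = 135.24 − 54.505 = 80.74 atm
Z = PV_m/(RT) = (80.74)(0.257)/((0.08206)(357.8)) = 20.750/29.361 = 0.7067

Z ≈ 0.7067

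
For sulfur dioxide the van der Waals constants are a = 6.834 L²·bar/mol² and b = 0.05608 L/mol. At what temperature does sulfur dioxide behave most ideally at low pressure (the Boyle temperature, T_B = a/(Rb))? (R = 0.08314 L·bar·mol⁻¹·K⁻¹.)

For a van der Waals gas the second virial coefficient B₂ = b − a/(RT) vanishes at T_B = a/(Rb).
T_B = 6.834/(0.08314×0.05608) = 6.834/0.0046625 = 1466 K

T_B ≈ 1466 K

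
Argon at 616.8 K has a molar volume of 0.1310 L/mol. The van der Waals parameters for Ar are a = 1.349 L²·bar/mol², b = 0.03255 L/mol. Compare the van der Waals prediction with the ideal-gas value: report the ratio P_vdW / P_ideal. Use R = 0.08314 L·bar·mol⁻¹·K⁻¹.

P_vdW / P_ideal ≈ 1.130

Ideal: P_ideal = RT/V_m = (0.08314)(616.8)/0.1310 = 391.456 bar
vdW: P = RT/(V_m − b) − a/V_m² = 51.2808/0.0984500 − 1.349/0.0171610 = 520.882 − 78.6085 = 442.274 bar
Ratio = 442.274/391.456 = 1.130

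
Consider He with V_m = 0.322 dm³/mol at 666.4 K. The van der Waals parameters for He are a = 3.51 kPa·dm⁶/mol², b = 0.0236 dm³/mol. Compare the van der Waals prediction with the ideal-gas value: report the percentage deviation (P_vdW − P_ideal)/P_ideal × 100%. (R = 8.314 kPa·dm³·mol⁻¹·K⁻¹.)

Ideal: P_ideal = RT/V_m = (8.314)(666.4)/0.322 = 17206.4 kPa
vdW: P = RT/(V_m − b) − a/V_m² = 5540.45/0.298400 − 3.51/0.103684 = 18567.2 − 33.8529 = 18533.3 kPa
% deviation = (18533.3 − 17206.4)/17206.4 × 100% = 7.71%

7.71 %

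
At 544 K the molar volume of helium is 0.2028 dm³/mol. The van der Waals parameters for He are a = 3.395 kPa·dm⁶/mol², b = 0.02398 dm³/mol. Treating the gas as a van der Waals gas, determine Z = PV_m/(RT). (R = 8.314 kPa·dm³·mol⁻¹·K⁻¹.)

P = RT/(V_m − b) − a/V_m² = (8.314)(544)/(0.2028 − 0.02398) − 3.395/(0.2028)²
  = 4522.8/0.17882 − 82.547 = 25292 − 82.547 = 25209 kPa
Z = PV_m/(RT) = (25209)(0.2028)/((8.314)(544)) = 5112.4/4522.8 = 1.130

Z ≈ 1.130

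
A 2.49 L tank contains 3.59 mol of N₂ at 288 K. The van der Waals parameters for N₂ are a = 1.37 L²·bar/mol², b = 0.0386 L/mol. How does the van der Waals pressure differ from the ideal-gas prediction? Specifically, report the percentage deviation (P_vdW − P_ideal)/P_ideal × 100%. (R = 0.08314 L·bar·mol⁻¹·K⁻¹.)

Ideal: P_ideal = nRT/V = (3.59)(0.08314)(288)/2.49 = 34.5221 bar
vdW: P = nRT/(V − nb) − a n²/V² = 85.9601/2.35143 − 17.6567/6.20010 = 36.5565 − 2.84781 = 33.7087 bar
% deviation = (33.7087 − 34.5221)/34.5221 × 100% = -2.36%

-2.36 %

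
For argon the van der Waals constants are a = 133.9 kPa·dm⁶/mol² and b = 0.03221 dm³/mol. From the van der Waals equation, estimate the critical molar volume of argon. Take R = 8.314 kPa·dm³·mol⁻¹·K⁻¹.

V_m,c ≈ 0.09663 dm³/mol

For a van der Waals gas, V_m,c = 3b.
V_m,c = 3×0.03221 = 0.09663 dm³/mol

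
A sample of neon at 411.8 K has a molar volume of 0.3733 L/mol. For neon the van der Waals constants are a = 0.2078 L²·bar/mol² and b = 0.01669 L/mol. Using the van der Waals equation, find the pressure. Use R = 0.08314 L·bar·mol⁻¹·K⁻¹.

P ≈ 94.52 bar

P = RT/(V_m − b) − a/V_m²
RT/(V_m − b) = (0.08314)(411.8)/(0.3733 − 0.01669) = 34.237/0.35661 = 96.007 bar
a/V_m² = 0.2078/(0.3733)² = 1.4912 bar
P = 96.007 − 1.4912 = 94.52 bar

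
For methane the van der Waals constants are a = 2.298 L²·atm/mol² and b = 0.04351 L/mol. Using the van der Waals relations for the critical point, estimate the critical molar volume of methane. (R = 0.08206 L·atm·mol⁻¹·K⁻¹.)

For a van der Waals gas, V_m,c = 3b.
V_m,c = 3×0.04351 = 0.1305 L/mol

V_m,c ≈ 0.1305 L/mol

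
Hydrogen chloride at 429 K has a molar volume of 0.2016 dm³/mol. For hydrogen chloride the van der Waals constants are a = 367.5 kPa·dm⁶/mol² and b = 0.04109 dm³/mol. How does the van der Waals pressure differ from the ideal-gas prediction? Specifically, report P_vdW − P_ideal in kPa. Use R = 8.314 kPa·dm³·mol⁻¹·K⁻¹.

Ideal: P_ideal = RT/V_m = (8.314)(429)/0.2016 = 17692.0 kPa
vdW: P = RT/(V_m − b) − a/V_m² = 3566.71/0.160510 − 367.5/0.0406426 = 22221.1 − 9042.24 = 13178.9 kPa
ΔP = 13178.9 − 17692.0 = -4513 kPa

ΔP ≈ -4513 kPa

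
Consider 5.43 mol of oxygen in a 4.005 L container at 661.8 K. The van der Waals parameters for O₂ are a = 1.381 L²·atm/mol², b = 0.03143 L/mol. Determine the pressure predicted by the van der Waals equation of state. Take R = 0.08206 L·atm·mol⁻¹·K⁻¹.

P ≈ 74.37 atm

P = nRT/(V − nb) − a n²/V²
nRT/(V − nb) = (5.43)(0.08206)(661.8)/(4.005 − 5.43×0.03143) = 294.89/3.8343 = 76.908 atm
a n²/V² = (1.381)(5.43)²/(4.005)² = 2.5386 atm
P = 76.908 − 2.5386 = 74.37 atm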